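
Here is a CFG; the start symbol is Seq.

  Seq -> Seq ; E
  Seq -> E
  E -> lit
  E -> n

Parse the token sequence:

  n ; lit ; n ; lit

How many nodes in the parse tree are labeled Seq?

4

[Seq [Seq [Seq [Seq [E n]] ; [E lit]] ; [E n]] ; [E lit]]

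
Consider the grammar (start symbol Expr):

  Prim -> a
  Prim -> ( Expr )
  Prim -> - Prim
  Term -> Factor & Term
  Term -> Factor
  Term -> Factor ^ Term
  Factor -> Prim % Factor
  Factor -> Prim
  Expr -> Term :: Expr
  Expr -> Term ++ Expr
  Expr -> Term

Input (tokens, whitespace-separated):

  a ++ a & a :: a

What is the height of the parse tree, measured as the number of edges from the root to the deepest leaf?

[Expr [Term [Factor [Prim a]]] ++ [Expr [Term [Factor [Prim a]] & [Term [Factor [Prim a]]]] :: [Expr [Term [Factor [Prim a]]]]]]

6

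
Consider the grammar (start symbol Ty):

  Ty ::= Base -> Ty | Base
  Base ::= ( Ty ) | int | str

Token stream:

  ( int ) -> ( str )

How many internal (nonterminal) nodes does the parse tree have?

8

[Ty [Base ( [Ty [Base int]] )] -> [Ty [Base ( [Ty [Base str]] )]]]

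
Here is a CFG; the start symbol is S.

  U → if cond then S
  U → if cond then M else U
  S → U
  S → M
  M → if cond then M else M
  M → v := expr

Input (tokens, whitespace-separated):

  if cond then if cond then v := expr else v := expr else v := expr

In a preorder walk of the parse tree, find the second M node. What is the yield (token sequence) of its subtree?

[S [M if cond then [M if cond then [M v := expr] else [M v := expr]] else [M v := expr]]]

if cond then v := expr else v := expr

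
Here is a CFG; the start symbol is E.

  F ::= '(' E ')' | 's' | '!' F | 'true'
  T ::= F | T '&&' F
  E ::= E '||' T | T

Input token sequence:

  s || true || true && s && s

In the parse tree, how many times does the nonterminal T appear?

[E [E [E [T [F s]]] || [T [F true]]] || [T [T [T [F true]] && [F s]] && [F s]]]

5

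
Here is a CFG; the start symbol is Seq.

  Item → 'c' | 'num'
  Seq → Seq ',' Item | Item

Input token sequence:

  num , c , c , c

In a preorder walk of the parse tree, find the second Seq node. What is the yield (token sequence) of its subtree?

[Seq [Seq [Seq [Seq [Item num]] , [Item c]] , [Item c]] , [Item c]]

num , c , c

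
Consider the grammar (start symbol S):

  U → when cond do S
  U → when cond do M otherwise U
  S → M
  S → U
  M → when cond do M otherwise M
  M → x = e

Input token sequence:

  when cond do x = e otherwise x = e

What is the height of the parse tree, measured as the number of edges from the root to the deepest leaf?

[S [M when cond do [M x = e] otherwise [M x = e]]]

3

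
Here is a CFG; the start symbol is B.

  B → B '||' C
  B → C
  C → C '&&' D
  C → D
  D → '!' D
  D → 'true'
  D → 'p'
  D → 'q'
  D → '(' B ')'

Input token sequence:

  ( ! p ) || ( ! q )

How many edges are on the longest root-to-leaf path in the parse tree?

[B [B [C [D ( [B [C [D ! [D p]]]] )]]] || [C [D ( [B [C [D ! [D q]]]] )]]]

8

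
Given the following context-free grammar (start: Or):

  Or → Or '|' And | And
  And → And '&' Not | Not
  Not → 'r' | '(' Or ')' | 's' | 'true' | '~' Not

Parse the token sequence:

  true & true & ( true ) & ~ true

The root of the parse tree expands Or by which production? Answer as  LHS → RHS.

Or → And

[Or [And [And [And [And [Not true]] & [Not true]] & [Not ( [Or [And [Not true]]] )]] & [Not ~ [Not true]]]]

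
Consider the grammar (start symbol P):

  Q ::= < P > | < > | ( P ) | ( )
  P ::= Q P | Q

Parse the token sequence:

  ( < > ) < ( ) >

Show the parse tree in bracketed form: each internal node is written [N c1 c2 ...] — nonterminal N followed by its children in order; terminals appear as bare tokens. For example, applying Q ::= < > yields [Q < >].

[P [Q ( [P [Q < >]] )] [P [Q < [P [Q ( )]] >]]]

P
Q P
( P ) P
( Q ) P
( < > ) P
( < > ) Q
( < > ) < P >
( < > ) < Q >
( < > ) < ( ) >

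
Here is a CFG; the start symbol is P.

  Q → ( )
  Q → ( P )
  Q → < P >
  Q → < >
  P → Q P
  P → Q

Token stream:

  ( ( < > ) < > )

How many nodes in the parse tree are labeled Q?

[P [Q ( [P [Q ( [P [Q < >]] )] [P [Q < >]]] )]]

4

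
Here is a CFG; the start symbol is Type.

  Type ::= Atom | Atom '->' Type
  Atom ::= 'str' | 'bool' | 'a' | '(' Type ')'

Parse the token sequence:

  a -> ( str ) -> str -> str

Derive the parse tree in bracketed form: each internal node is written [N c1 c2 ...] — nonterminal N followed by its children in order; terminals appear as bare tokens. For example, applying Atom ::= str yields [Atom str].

[Type [Atom a] -> [Type [Atom ( [Type [Atom str]] )] -> [Type [Atom str] -> [Type [Atom str]]]]]

Type
Atom -> Type
a -> Type
a -> Atom -> Type
a -> ( Type ) -> Type
a -> ( Atom ) -> Type
a -> ( str ) -> Type
a -> ( str ) -> Atom -> Type
a -> ( str ) -> str -> Type
a -> ( str ) -> str -> Atom
a -> ( str ) -> str -> str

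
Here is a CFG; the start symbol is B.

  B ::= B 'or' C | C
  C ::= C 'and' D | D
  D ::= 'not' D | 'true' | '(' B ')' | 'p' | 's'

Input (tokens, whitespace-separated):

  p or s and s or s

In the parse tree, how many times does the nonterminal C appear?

[B [B [B [C [D p]]] or [C [C [D s]] and [D s]]] or [C [D s]]]

4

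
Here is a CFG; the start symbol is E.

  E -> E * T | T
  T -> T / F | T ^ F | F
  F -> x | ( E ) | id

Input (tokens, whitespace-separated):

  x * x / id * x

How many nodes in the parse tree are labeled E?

3

[E [E [E [T [F x]]] * [T [T [F x]] / [F id]]] * [T [F x]]]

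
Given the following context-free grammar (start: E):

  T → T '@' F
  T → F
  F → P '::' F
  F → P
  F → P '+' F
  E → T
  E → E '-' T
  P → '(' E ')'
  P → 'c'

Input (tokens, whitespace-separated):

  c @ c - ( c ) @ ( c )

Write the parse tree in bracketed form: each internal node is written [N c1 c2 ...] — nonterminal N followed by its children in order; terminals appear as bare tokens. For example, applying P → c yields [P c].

E
E - T
T - T
T @ F - T
F @ F - T
P @ F - T
c @ F - T
c @ P - T
c @ c - T
c @ c - T @ F
c @ c - F @ F
c @ c - P @ F
c @ c - ( E ) @ F
c @ c - ( T ) @ F
c @ c - ( F ) @ F
c @ c - ( P ) @ F
c @ c - ( c ) @ F
c @ c - ( c ) @ P
c @ c - ( c ) @ ( E )
c @ c - ( c ) @ ( T )
c @ c - ( c ) @ ( F )
c @ c - ( c ) @ ( P )
c @ c - ( c ) @ ( c )

[E [E [T [T [F [P c]]] @ [F [P c]]]] - [T [T [F [P ( [E [T [F [P c]]]] )]]] @ [F [P ( [E [T [F [P c]]]] )]]]]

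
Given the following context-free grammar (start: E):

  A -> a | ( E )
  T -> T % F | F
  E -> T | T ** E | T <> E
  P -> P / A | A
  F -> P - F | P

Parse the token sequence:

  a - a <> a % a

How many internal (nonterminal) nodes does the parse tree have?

17

[E [T [F [P [A a]] - [F [P [A a]]]]] <> [E [T [T [F [P [A a]]]] % [F [P [A a]]]]]]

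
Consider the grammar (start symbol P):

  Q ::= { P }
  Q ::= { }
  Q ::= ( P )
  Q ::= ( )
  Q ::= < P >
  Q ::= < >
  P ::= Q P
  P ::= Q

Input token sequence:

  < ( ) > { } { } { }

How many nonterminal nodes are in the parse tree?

10

[P [Q < [P [Q ( )]] >] [P [Q { }] [P [Q { }] [P [Q { }]]]]]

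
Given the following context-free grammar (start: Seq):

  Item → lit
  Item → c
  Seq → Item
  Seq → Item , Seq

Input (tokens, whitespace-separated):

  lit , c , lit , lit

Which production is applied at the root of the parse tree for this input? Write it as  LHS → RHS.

[Seq [Item lit] , [Seq [Item c] , [Seq [Item lit] , [Seq [Item lit]]]]]

Seq → Item , Seq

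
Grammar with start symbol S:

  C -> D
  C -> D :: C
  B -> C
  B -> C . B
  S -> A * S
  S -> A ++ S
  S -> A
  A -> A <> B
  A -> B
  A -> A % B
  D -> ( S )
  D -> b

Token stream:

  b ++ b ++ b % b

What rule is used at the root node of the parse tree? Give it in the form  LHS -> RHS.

S -> A ++ S

[S [A [B [C [D b]]]] ++ [S [A [B [C [D b]]]] ++ [S [A [A [B [C [D b]]]] % [B [C [D b]]]]]]]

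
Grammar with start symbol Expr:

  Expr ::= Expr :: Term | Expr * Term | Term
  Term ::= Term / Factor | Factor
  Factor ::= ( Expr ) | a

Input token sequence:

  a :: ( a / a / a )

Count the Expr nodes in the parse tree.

3

[Expr [Expr [Term [Factor a]]] :: [Term [Factor ( [Expr [Term [Term [Term [Factor a]] / [Factor a]] / [Factor a]]] )]]]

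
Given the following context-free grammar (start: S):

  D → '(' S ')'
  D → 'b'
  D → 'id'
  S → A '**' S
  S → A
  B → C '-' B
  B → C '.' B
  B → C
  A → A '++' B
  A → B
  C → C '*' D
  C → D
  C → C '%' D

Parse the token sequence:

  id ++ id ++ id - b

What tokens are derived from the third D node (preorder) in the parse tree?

id

[S [A [A [A [B [C [D id]]]] ++ [B [C [D id]]]] ++ [B [C [D id]] - [B [C [D b]]]]]]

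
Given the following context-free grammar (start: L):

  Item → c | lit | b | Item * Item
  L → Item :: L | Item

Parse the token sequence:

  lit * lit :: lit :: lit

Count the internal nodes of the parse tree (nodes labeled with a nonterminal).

[L [Item [Item lit] * [Item lit]] :: [L [Item lit] :: [L [Item lit]]]]

8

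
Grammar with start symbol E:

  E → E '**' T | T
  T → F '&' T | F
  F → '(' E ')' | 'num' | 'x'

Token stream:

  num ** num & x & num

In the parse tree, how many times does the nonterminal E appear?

2

[E [E [T [F num]]] ** [T [F num] & [T [F x] & [T [F num]]]]]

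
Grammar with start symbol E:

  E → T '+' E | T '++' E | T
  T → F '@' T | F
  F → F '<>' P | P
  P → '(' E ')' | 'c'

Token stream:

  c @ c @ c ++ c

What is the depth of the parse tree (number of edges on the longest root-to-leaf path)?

[E [T [F [P c]] @ [T [F [P c]] @ [T [F [P c]]]]] ++ [E [T [F [P c]]]]]

6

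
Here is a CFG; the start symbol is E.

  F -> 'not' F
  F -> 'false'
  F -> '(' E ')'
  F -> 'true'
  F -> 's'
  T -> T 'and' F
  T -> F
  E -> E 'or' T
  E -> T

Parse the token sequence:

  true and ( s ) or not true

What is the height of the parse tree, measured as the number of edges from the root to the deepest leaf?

[E [E [T [T [F true]] and [F ( [E [T [F s]]] )]]] or [T [F not [F true]]]]

7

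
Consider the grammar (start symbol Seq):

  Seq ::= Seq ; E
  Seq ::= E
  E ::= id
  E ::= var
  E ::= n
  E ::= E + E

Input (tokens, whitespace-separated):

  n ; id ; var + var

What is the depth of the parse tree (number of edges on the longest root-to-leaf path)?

4

[Seq [Seq [Seq [E n]] ; [E id]] ; [E [E var] + [E var]]]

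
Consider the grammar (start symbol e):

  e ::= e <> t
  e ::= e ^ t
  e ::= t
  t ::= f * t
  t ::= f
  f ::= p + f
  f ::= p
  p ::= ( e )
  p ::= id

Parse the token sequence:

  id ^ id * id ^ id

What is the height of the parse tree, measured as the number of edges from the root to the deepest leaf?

[e [e [e [t [f [p id]]]] ^ [t [f [p id]] * [t [f [p id]]]]] ^ [t [f [p id]]]]

6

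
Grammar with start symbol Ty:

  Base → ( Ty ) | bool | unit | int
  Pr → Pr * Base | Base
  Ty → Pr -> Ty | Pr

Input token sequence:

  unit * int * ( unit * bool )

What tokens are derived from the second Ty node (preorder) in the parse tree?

unit * bool

[Ty [Pr [Pr [Pr [Base unit]] * [Base int]] * [Base ( [Ty [Pr [Pr [Base unit]] * [Base bool]]] )]]]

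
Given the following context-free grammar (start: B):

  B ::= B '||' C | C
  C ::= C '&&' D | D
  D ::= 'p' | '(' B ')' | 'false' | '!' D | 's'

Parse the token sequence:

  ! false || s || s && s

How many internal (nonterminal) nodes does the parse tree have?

[B [B [B [C [D ! [D false]]]] || [C [D s]]] || [C [C [D s]] && [D s]]]

12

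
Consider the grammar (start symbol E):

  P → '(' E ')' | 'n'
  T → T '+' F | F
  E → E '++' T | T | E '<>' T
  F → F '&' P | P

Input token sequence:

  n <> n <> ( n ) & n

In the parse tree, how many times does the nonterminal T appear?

[E [E [E [T [F [P n]]]] <> [T [F [P n]]]] <> [T [F [F [P ( [E [T [F [P n]]]] )]] & [P n]]]]

4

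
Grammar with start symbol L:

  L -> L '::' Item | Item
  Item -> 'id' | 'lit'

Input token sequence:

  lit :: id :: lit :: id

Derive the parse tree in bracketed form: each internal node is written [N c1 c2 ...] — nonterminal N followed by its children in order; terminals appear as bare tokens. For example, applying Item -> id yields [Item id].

[L [L [L [L [Item lit]] :: [Item id]] :: [Item lit]] :: [Item id]]

L
L :: Item
L :: Item :: Item
L :: Item :: Item :: Item
Item :: Item :: Item :: Item
lit :: Item :: Item :: Item
lit :: id :: Item :: Item
lit :: id :: lit :: Item
lit :: id :: lit :: id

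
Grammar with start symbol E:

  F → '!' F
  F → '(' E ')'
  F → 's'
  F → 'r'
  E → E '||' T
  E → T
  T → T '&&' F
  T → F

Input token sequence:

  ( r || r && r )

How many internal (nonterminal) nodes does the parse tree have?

11

[E [T [F ( [E [E [T [F r]]] || [T [T [F r]] && [F r]]] )]]]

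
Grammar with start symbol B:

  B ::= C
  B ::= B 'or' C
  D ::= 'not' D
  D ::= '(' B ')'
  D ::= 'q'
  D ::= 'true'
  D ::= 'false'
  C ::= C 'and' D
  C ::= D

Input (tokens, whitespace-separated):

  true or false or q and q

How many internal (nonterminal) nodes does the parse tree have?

[B [B [B [C [D true]]] or [C [D false]]] or [C [C [D q]] and [D q]]]

11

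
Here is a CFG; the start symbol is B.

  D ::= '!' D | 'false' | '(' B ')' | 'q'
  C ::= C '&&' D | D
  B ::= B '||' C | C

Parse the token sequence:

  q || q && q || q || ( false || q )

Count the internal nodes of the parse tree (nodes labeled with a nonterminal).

[B [B [B [B [C [D q]]] || [C [C [D q]] && [D q]]] || [C [D q]]] || [C [D ( [B [B [C [D false]]] || [C [D q]]] )]]]

20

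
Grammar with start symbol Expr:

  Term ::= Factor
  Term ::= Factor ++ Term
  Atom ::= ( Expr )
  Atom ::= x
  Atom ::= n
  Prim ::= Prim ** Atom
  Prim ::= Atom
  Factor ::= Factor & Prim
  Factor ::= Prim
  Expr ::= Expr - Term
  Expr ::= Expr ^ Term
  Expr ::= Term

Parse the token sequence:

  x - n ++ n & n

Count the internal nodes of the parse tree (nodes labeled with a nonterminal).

17

[Expr [Expr [Term [Factor [Prim [Atom x]]]]] - [Term [Factor [Prim [Atom n]]] ++ [Term [Factor [Factor [Prim [Atom n]]] & [Prim [Atom n]]]]]]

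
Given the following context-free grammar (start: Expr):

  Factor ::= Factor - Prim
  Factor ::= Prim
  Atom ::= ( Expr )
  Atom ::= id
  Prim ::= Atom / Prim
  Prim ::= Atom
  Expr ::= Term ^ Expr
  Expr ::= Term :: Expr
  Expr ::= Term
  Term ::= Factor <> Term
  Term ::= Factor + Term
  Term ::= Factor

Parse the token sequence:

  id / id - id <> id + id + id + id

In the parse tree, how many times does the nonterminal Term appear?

[Expr [Term [Factor [Factor [Prim [Atom id] / [Prim [Atom id]]]] - [Prim [Atom id]]] <> [Term [Factor [Prim [Atom id]]] + [Term [Factor [Prim [Atom id]]] + [Term [Factor [Prim [Atom id]]] + [Term [Factor [Prim [Atom id]]]]]]]]]

5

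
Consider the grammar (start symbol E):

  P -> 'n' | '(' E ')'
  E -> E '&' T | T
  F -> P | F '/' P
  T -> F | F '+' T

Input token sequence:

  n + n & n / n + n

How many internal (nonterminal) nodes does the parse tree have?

[E [E [T [F [P n]] + [T [F [P n]]]]] & [T [F [F [P n]] / [P n]] + [T [F [P n]]]]]

16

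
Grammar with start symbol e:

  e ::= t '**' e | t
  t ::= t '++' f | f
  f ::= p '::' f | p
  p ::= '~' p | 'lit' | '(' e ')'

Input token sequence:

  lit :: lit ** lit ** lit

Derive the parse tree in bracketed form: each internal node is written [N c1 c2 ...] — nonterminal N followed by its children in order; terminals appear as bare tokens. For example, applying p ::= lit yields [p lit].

[e [t [f [p lit] :: [f [p lit]]]] ** [e [t [f [p lit]]] ** [e [t [f [p lit]]]]]]

e
t ** e
f ** e
p :: f ** e
lit :: f ** e
lit :: p ** e
lit :: lit ** e
lit :: lit ** t ** e
lit :: lit ** f ** e
lit :: lit ** p ** e
lit :: lit ** lit ** e
lit :: lit ** lit ** t
lit :: lit ** lit ** f
lit :: lit ** lit ** p
lit :: lit ** lit ** lit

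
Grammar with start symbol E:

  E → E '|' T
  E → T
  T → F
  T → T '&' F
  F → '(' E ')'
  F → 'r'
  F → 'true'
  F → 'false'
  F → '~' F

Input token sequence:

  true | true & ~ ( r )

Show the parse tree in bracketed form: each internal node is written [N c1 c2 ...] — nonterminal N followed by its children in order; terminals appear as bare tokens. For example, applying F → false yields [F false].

[E [E [T [F true]]] | [T [T [F true]] & [F ~ [F ( [E [T [F r]]] )]]]]

E
E | T
T | T
F | T
true | T
true | T & F
true | F & F
true | true & F
true | true & ~ F
true | true & ~ ( E )
true | true & ~ ( T )
true | true & ~ ( F )
true | true & ~ ( r )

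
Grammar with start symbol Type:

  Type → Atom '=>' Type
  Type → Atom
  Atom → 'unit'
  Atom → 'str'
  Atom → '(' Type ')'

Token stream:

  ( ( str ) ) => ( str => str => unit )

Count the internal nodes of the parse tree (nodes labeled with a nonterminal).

[Type [Atom ( [Type [Atom ( [Type [Atom str]] )]] )] => [Type [Atom ( [Type [Atom str] => [Type [Atom str] => [Type [Atom unit]]]] )]]]

14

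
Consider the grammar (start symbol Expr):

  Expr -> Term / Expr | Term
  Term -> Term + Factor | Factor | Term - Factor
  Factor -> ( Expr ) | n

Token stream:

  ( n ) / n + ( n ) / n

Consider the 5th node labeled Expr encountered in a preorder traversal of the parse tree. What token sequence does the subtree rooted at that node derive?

n

[Expr [Term [Factor ( [Expr [Term [Factor n]]] )]] / [Expr [Term [Term [Factor n]] + [Factor ( [Expr [Term [Factor n]]] )]] / [Expr [Term [Factor n]]]]]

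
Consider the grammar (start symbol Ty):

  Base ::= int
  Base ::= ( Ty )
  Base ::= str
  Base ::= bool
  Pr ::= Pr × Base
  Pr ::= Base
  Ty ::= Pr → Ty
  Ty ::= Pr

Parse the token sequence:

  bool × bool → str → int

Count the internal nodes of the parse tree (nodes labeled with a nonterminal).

11

[Ty [Pr [Pr [Base bool]] × [Base bool]] → [Ty [Pr [Base str]] → [Ty [Pr [Base int]]]]]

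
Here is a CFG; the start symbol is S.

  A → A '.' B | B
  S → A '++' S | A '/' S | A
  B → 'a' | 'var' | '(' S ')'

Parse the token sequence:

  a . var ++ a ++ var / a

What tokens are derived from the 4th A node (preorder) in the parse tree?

[S [A [A [B a]] . [B var]] ++ [S [A [B a]] ++ [S [A [B var]] / [S [A [B a]]]]]]

var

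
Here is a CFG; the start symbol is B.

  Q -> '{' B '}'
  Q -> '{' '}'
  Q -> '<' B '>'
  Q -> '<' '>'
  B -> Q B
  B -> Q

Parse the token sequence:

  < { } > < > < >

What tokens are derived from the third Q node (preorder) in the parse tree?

< >

[B [Q < [B [Q { }]] >] [B [Q < >] [B [Q < >]]]]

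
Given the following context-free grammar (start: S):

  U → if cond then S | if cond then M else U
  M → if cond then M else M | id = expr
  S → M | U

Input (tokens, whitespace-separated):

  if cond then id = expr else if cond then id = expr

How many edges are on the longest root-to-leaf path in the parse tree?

5

[S [U if cond then [M id = expr] else [U if cond then [S [M id = expr]]]]]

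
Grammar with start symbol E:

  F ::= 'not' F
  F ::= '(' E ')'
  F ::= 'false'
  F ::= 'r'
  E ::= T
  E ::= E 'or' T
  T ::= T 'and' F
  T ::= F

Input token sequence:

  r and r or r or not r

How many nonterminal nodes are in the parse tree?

12

[E [E [E [T [T [F r]] and [F r]]] or [T [F r]]] or [T [F not [F r]]]]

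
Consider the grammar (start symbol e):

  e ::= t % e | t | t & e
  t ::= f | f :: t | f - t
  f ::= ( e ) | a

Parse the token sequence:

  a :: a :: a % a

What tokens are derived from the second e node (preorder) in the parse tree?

[e [t [f a] :: [t [f a] :: [t [f a]]]] % [e [t [f a]]]]

a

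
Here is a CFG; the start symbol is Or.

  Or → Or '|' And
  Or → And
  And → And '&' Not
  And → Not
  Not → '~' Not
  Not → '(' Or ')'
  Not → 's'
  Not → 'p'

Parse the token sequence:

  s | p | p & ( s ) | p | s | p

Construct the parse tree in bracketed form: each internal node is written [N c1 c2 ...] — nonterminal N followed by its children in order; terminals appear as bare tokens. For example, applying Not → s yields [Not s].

[Or [Or [Or [Or [Or [Or [And [Not s]]] | [And [Not p]]] | [And [And [Not p]] & [Not ( [Or [And [Not s]]] )]]] | [And [Not p]]] | [And [Not s]]] | [And [Not p]]]

Or
Or | And
Or | And | And
Or | And | And | And
Or | And | And | And | And
Or | And | And | And | And | And
And | And | And | And | And | And
Not | And | And | And | And | And
s | And | And | And | And | And
s | Not | And | And | And | And
s | p | And | And | And | And
s | p | And & Not | And | And | And
s | p | Not & Not | And | And | And
s | p | p & Not | And | And | And
s | p | p & ( Or ) | And | And | And
s | p | p & ( And ) | And | And | And
s | p | p & ( Not ) | And | And | And
s | p | p & ( s ) | And | And | And
s | p | p & ( s ) | Not | And | And
s | p | p & ( s ) | p | And | And
s | p | p & ( s ) | p | Not | And
s | p | p & ( s ) | p | s | And
s | p | p & ( s ) | p | s | Not
s | p | p & ( s ) | p | s | p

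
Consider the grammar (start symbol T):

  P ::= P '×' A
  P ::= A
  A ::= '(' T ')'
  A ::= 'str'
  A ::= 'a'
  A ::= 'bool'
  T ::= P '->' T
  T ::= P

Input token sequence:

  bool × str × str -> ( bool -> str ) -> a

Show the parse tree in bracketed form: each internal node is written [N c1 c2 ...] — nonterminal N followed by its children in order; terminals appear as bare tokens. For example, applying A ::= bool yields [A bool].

[T [P [P [P [A bool]] × [A str]] × [A str]] -> [T [P [A ( [T [P [A bool]] -> [T [P [A str]]]] )]] -> [T [P [A a]]]]]

T
P -> T
P × A -> T
P × A × A -> T
A × A × A -> T
bool × A × A -> T
bool × str × A -> T
bool × str × str -> T
bool × str × str -> P -> T
bool × str × str -> A -> T
bool × str × str -> ( T ) -> T
bool × str × str -> ( P -> T ) -> T
bool × str × str -> ( A -> T ) -> T
bool × str × str -> ( bool -> T ) -> T
bool × str × str -> ( bool -> P ) -> T
bool × str × str -> ( bool -> A ) -> T
bool × str × str -> ( bool -> str ) -> T
bool × str × str -> ( bool -> str ) -> P
bool × str × str -> ( bool -> str ) -> A
bool × str × str -> ( bool -> str ) -> a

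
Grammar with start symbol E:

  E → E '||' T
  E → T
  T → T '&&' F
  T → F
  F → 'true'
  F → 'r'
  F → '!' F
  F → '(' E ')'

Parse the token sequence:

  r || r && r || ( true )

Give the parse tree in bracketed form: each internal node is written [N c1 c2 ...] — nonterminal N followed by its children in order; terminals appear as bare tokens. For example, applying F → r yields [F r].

E
E || T
E || T || T
T || T || T
F || T || T
r || T || T
r || T && F || T
r || F && F || T
r || r && F || T
r || r && r || T
r || r && r || F
r || r && r || ( E )
r || r && r || ( T )
r || r && r || ( F )
r || r && r || ( true )

[E [E [E [T [F r]]] || [T [T [F r]] && [F r]]] || [T [F ( [E [T [F true]]] )]]]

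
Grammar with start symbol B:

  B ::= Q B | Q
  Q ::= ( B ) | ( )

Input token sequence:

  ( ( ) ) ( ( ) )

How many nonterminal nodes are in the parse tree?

[B [Q ( [B [Q ( )]] )] [B [Q ( [B [Q ( )]] )]]]

8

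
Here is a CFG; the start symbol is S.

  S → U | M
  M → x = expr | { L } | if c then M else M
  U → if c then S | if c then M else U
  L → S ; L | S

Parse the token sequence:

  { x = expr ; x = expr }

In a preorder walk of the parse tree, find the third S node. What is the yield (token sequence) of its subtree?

[S [M { [L [S [M x = expr]] ; [L [S [M x = expr]]]] }]]

x = expr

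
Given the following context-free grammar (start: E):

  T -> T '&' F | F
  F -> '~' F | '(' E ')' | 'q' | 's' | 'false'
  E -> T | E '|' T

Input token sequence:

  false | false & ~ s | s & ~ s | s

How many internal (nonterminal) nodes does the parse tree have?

18

[E [E [E [E [T [F false]]] | [T [T [F false]] & [F ~ [F s]]]] | [T [T [F s]] & [F ~ [F s]]]] | [T [F s]]]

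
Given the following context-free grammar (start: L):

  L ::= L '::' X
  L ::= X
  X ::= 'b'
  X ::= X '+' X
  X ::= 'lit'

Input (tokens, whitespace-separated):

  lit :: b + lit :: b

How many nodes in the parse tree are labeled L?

[L [L [L [X lit]] :: [X [X b] + [X lit]]] :: [X b]]

3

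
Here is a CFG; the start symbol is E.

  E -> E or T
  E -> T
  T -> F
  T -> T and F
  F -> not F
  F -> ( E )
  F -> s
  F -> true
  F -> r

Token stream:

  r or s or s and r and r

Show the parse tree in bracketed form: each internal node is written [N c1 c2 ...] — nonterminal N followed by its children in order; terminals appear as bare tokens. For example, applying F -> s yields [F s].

[E [E [E [T [F r]]] or [T [F s]]] or [T [T [T [F s]] and [F r]] and [F r]]]

E
E or T
E or T or T
T or T or T
F or T or T
r or T or T
r or F or T
r or s or T
r or s or T and F
r or s or T and F and F
r or s or F and F and F
r or s or s and F and F
r or s or s and r and F
r or s or s and r and r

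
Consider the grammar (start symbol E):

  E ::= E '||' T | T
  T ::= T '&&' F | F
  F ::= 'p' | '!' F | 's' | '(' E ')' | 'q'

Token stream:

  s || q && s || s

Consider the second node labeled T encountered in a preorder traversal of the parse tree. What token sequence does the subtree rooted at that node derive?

q && s

[E [E [E [T [F s]]] || [T [T [F q]] && [F s]]] || [T [F s]]]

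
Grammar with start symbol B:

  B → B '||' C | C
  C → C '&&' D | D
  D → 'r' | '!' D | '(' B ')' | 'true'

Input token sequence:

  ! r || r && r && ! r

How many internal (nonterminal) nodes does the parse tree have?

12

[B [B [C [D ! [D r]]]] || [C [C [C [D r]] && [D r]] && [D ! [D r]]]]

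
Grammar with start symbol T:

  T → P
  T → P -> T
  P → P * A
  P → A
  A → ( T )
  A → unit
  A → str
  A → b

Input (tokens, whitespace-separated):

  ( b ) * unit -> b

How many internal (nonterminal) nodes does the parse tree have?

[T [P [P [A ( [T [P [A b]]] )]] * [A unit]] -> [T [P [A b]]]]

11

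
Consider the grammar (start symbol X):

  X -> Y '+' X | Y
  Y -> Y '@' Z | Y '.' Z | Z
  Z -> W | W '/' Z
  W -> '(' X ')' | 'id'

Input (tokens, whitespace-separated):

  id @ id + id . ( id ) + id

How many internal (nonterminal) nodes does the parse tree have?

22

[X [Y [Y [Z [W id]]] @ [Z [W id]]] + [X [Y [Y [Z [W id]]] . [Z [W ( [X [Y [Z [W id]]]] )]]] + [X [Y [Z [W id]]]]]]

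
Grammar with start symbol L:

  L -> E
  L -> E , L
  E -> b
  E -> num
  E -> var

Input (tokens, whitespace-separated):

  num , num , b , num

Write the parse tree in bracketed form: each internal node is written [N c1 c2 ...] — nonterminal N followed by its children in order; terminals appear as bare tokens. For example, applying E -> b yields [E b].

L
E , L
num , L
num , E , L
num , num , L
num , num , E , L
num , num , b , L
num , num , b , E
num , num , b , num

[L [E num] , [L [E num] , [L [E b] , [L [E num]]]]]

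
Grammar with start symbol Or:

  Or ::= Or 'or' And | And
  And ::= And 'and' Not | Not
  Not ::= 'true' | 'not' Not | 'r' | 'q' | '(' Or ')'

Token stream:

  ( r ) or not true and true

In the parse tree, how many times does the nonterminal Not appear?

5

[Or [Or [And [Not ( [Or [And [Not r]]] )]]] or [And [And [Not not [Not true]]] and [Not true]]]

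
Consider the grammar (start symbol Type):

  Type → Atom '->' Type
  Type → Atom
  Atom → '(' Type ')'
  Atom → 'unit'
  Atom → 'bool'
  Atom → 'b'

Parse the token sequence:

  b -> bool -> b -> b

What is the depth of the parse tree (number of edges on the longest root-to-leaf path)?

[Type [Atom b] -> [Type [Atom bool] -> [Type [Atom b] -> [Type [Atom b]]]]]

5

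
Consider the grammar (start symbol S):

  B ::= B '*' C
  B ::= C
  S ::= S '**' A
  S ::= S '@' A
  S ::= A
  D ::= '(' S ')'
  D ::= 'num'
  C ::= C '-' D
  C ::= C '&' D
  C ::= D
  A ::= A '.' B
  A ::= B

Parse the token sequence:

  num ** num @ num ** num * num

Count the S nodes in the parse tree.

[S [S [S [S [A [B [C [D num]]]]] ** [A [B [C [D num]]]]] @ [A [B [C [D num]]]]] ** [A [B [B [C [D num]]] * [C [D num]]]]]

4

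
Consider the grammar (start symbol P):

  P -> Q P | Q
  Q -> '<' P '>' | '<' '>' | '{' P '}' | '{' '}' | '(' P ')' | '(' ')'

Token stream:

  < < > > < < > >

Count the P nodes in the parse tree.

4

[P [Q < [P [Q < >]] >] [P [Q < [P [Q < >]] >]]]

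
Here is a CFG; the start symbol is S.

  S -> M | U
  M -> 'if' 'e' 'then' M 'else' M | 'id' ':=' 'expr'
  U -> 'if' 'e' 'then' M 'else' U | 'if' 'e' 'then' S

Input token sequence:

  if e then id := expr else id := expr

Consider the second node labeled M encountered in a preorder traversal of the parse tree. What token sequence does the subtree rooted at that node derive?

id := expr

[S [M if e then [M id := expr] else [M id := expr]]]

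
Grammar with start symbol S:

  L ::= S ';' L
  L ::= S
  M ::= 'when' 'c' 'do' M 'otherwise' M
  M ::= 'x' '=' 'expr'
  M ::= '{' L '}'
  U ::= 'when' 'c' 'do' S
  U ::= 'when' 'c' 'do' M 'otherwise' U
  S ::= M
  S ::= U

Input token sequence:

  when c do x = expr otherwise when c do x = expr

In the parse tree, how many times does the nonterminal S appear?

[S [U when c do [M x = expr] otherwise [U when c do [S [M x = expr]]]]]

2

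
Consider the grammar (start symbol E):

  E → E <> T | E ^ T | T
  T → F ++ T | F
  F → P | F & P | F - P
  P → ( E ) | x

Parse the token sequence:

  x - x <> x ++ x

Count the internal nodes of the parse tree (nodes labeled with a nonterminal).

[E [E [T [F [F [P x]] - [P x]]]] <> [T [F [P x]] ++ [T [F [P x]]]]]

13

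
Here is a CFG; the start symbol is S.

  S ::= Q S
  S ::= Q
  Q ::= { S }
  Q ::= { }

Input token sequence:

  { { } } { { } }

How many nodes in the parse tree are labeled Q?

[S [Q { [S [Q { }]] }] [S [Q { [S [Q { }]] }]]]

4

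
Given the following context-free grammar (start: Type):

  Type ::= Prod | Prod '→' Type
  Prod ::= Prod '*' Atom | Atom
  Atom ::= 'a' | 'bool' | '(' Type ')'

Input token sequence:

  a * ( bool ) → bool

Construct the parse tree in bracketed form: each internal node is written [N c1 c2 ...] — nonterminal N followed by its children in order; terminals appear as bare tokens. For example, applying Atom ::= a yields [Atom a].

[Type [Prod [Prod [Atom a]] * [Atom ( [Type [Prod [Atom bool]]] )]] → [Type [Prod [Atom bool]]]]

Type
Prod → Type
Prod * Atom → Type
Atom * Atom → Type
a * Atom → Type
a * ( Type ) → Type
a * ( Prod ) → Type
a * ( Atom ) → Type
a * ( bool ) → Type
a * ( bool ) → Prod
a * ( bool ) → Atom
a * ( bool ) → bool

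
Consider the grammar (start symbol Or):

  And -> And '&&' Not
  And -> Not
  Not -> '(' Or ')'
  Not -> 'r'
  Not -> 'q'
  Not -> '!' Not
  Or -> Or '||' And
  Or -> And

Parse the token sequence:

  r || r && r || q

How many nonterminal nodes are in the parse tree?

11

[Or [Or [Or [And [Not r]]] || [And [And [Not r]] && [Not r]]] || [And [Not q]]]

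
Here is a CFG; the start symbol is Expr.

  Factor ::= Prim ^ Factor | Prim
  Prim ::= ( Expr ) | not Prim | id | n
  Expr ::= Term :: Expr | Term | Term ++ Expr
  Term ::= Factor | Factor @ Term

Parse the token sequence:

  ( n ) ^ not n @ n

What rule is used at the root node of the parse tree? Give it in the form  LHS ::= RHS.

Expr ::= Term

[Expr [Term [Factor [Prim ( [Expr [Term [Factor [Prim n]]]] )] ^ [Factor [Prim not [Prim n]]]] @ [Term [Factor [Prim n]]]]]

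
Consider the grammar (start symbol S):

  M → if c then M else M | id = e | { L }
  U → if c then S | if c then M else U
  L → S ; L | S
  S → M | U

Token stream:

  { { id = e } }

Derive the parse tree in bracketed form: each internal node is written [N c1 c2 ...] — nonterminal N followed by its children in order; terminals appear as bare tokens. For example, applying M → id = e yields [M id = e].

S
M
{ L }
{ S }
{ M }
{ { L } }
{ { S } }
{ { M } }
{ { id = e } }

[S [M { [L [S [M { [L [S [M id = e]]] }]]] }]]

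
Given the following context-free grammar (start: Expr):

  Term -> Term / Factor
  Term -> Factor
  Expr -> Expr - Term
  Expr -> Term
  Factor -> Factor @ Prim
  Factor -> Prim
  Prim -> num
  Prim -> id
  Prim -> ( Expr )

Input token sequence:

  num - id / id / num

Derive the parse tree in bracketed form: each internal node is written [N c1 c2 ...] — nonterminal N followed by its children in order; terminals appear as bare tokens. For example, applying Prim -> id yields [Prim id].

[Expr [Expr [Term [Factor [Prim num]]]] - [Term [Term [Term [Factor [Prim id]]] / [Factor [Prim id]]] / [Factor [Prim num]]]]

Expr
Expr - Term
Term - Term
Factor - Term
Prim - Term
num - Term
num - Term / Factor
num - Term / Factor / Factor
num - Factor / Factor / Factor
num - Prim / Factor / Factor
num - id / Factor / Factor
num - id / Prim / Factor
num - id / id / Factor
num - id / id / Prim
num - id / id / num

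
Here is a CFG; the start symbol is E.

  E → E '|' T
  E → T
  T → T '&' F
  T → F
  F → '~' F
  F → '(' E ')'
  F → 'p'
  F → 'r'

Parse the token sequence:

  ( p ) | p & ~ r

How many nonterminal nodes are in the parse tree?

12

[E [E [T [F ( [E [T [F p]]] )]]] | [T [T [F p]] & [F ~ [F r]]]]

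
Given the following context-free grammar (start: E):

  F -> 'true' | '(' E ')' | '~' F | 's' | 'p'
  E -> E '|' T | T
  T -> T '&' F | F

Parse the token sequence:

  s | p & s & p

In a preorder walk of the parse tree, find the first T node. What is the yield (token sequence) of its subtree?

[E [E [T [F s]]] | [T [T [T [F p]] & [F s]] & [F p]]]

s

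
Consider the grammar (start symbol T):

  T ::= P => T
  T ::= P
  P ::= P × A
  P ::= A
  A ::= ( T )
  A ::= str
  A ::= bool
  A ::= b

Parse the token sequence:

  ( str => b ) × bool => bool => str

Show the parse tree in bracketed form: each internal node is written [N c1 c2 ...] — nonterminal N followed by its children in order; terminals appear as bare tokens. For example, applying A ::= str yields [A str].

T
P => T
P × A => T
A × A => T
( T ) × A => T
( P => T ) × A => T
( A => T ) × A => T
( str => T ) × A => T
( str => P ) × A => T
( str => A ) × A => T
( str => b ) × A => T
( str => b ) × bool => T
( str => b ) × bool => P => T
( str => b ) × bool => A => T
( str => b ) × bool => bool => T
( str => b ) × bool => bool => P
( str => b ) × bool => bool => A
( str => b ) × bool => bool => str

[T [P [P [A ( [T [P [A str]] => [T [P [A b]]]] )]] × [A bool]] => [T [P [A bool]] => [T [P [A str]]]]]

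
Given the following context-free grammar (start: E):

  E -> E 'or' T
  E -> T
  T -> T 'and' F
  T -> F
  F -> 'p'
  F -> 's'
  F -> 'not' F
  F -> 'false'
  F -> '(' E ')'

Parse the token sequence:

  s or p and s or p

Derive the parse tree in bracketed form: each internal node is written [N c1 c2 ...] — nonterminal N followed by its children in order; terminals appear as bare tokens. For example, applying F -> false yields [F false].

[E [E [E [T [F s]]] or [T [T [F p]] and [F s]]] or [T [F p]]]

E
E or T
E or T or T
T or T or T
F or T or T
s or T or T
s or T and F or T
s or F and F or T
s or p and F or T
s or p and s or T
s or p and s or F
s or p and s or p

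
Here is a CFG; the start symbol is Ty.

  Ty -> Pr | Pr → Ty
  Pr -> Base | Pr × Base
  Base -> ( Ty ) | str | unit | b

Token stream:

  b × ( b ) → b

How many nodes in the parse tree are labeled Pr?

4

[Ty [Pr [Pr [Base b]] × [Base ( [Ty [Pr [Base b]]] )]] → [Ty [Pr [Base b]]]]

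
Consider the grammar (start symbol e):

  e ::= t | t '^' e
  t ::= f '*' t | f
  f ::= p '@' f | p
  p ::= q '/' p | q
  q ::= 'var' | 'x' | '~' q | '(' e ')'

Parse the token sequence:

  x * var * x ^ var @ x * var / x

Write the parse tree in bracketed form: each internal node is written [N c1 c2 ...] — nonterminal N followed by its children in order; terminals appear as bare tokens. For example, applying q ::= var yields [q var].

[e [t [f [p [q x]]] * [t [f [p [q var]]] * [t [f [p [q x]]]]]] ^ [e [t [f [p [q var]] @ [f [p [q x]]]] * [t [f [p [q var] / [p [q x]]]]]]]]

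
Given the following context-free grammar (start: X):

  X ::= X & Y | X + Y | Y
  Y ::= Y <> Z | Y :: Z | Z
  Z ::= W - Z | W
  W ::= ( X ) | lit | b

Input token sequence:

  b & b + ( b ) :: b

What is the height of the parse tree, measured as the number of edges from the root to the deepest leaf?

[X [X [X [Y [Z [W b]]]] & [Y [Z [W b]]]] + [Y [Y [Z [W ( [X [Y [Z [W b]]]] )]]] :: [Z [W b]]]]

9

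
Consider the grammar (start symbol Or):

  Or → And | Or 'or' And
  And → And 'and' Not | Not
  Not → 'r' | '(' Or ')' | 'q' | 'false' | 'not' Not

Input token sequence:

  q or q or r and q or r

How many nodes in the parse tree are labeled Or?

4

[Or [Or [Or [Or [And [Not q]]] or [And [Not q]]] or [And [And [Not r]] and [Not q]]] or [And [Not r]]]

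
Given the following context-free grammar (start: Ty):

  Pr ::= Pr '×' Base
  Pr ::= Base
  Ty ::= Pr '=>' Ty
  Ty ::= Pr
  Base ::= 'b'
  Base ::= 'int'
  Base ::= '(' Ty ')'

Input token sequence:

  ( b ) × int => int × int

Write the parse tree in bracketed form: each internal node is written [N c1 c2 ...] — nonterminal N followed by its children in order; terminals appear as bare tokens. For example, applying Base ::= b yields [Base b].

[Ty [Pr [Pr [Base ( [Ty [Pr [Base b]]] )]] × [Base int]] => [Ty [Pr [Pr [Base int]] × [Base int]]]]

Ty
Pr => Ty
Pr × Base => Ty
Base × Base => Ty
( Ty ) × Base => Ty
( Pr ) × Base => Ty
( Base ) × Base => Ty
( b ) × Base => Ty
( b ) × int => Ty
( b ) × int => Pr
( b ) × int => Pr × Base
( b ) × int => Base × Base
( b ) × int => int × Base
( b ) × int => int × int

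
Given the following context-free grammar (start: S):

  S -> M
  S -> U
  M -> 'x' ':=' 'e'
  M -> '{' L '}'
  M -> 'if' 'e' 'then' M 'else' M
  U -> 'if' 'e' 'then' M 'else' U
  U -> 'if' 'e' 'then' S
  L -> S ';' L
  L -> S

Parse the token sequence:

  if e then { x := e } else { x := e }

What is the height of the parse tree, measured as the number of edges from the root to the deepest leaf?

6

[S [M if e then [M { [L [S [M x := e]]] }] else [M { [L [S [M x := e]]] }]]]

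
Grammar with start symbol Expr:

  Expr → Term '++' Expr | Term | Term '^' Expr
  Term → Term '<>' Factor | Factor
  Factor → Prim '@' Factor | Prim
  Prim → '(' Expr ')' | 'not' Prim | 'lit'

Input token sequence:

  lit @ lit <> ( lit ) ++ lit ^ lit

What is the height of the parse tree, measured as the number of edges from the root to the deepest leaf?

8

[Expr [Term [Term [Factor [Prim lit] @ [Factor [Prim lit]]]] <> [Factor [Prim ( [Expr [Term [Factor [Prim lit]]]] )]]] ++ [Expr [Term [Factor [Prim lit]]] ^ [Expr [Term [Factor [Prim lit]]]]]]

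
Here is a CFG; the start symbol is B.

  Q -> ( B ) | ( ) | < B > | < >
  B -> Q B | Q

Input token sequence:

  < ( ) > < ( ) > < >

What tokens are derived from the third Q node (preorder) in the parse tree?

[B [Q < [B [Q ( )]] >] [B [Q < [B [Q ( )]] >] [B [Q < >]]]]

< ( ) >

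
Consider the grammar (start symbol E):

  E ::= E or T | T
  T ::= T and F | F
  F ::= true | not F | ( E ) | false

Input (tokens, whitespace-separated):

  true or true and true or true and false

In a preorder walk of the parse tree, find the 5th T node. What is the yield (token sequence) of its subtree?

true

[E [E [E [T [F true]]] or [T [T [F true]] and [F true]]] or [T [T [F true]] and [F false]]]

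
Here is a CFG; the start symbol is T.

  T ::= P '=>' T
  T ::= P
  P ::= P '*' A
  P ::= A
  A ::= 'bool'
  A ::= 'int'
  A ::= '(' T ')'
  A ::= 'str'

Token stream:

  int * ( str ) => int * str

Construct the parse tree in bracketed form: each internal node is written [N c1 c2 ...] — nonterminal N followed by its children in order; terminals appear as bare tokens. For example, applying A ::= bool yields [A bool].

[T [P [P [A int]] * [A ( [T [P [A str]]] )]] => [T [P [P [A int]] * [A str]]]]

T
P => T
P * A => T
A * A => T
int * A => T
int * ( T ) => T
int * ( P ) => T
int * ( A ) => T
int * ( str ) => T
int * ( str ) => P
int * ( str ) => P * A
int * ( str ) => A * A
int * ( str ) => int * A
int * ( str ) => int * str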